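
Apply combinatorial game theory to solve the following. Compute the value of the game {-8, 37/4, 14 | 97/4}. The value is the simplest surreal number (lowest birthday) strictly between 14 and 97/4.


Left options: {-8, 37/4, 14}, max = 14
Right options: {97/4}, min = 97/4
All options are numbers and max(Left) < min(Right), so by the simplicity theorem the value is the simplest (earliest-born) number strictly between 14 and 97/4.
Integers 15 through 24 all lie strictly between 14 and 97/4.
Among integers, the simplest (lowest birthday = smallest |n|; 0 is born on day 0, +-n on day n) is 15.
No non-integer in the interval can be simpler: if x is a non-integer in the interval, then floor(x) or ceil(x) also lies in the interval (the interval contains an integer), and both are proper prefixes of x's sign expansion, i.e. born earlier. So the game value is 15.
Game value = 15

15


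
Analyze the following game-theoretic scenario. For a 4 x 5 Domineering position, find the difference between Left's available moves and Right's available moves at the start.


Board is 4 x 5 (rows x cols).
Left (vertical) placements: (rows-1) * cols = 3 * 5 = 15
Right (horizontal) placements: rows * (cols-1) = 4 * 4 = 16
Advantage = Left - Right = 15 - 16 = -1

-1


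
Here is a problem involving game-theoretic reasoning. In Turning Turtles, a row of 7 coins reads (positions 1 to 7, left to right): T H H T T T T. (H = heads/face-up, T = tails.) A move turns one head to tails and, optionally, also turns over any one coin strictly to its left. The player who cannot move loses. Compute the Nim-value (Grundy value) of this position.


Coins: T H H T T T T
Key fact: a single head at position k behaves exactly like a Nim heap of size k (turning it to T and optionally flipping a coin at j < k corresponds to moving the heap from k to j, or to 0), and heads combine as a disjunctive sum (two heads at the same place would cancel, matching j XOR j = 0). So the Nim-value is the XOR of the 1-indexed positions of the heads.
Face-up positions (1-indexed): [2, 3]
XOR 0 with 2: 0 XOR 2 = 2
XOR 2 with 3: 2 XOR 3 = 1
Nim-value = 1

1


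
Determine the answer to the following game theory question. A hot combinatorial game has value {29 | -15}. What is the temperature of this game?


The game is {29 | -15}, a switch {a | b} with numbers a > b.
Cooling {a | b} by t gives {a - t | b + t}, which stops being hot when a - t = b + t, i.e. at t = (a - b)/2. So the temperature of a switch is (a - b)/2.
Temperature = (Left option - Right option) / 2
= (29 - (-15)) / 2
= 44 / 2
= 22

22


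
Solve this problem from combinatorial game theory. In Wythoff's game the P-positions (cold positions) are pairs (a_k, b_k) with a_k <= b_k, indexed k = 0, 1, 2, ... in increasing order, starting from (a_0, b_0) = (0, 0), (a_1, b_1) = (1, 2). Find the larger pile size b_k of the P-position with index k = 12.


By Wythoff's theorem, a_k = floor(k * phi) and b_k = floor(k * phi^2) = a_k + k, where phi = (1 + sqrt(5))/2 is the golden ratio.
phi = (1 + sqrt(5))/2 = 1.618034
phi^2 = phi + 1 = 2.618034
k = 12
k * phi^2 = 12 * 2.618034 = 31.416408
b_12 = floor(k * phi^2) = 31 (check: a_12 + k = 19 + 12 = 31)

31


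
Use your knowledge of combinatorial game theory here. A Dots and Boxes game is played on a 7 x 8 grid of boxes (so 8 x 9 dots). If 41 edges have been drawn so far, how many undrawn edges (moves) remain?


Grid: 7 x 8 boxes, i.e. 8 rows and 9 columns of dots.
Horizontal edges: (rows + 1) * cols = 8 * 8 = 64
Vertical edges: rows * (cols + 1) = 7 * 9 = 63
Total edges: 64 + 63 = 127
Edges drawn: 41
Remaining: 127 - 41 = 86

86


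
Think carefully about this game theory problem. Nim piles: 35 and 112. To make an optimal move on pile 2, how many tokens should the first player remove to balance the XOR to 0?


Piles: 35 and 112
Current XOR: 35 XOR 112 = 83 (non-zero, so this is an N-position).
To make the XOR zero, we need to find a move that balances the piles.
For pile 2 (size 112): target = 112 XOR 83 = 35
We reduce pile 2 from 112 to 35.
Tokens removed: 112 - 35 = 77
Verification: 35 XOR 35 = 0

77


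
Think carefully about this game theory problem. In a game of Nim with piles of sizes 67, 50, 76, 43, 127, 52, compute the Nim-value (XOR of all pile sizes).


We need the XOR (exclusive or) of all pile sizes.
After XOR-ing pile 1 (size 67): 0 XOR 67 = 67
After XOR-ing pile 2 (size 50): 67 XOR 50 = 113
After XOR-ing pile 3 (size 76): 113 XOR 76 = 61
After XOR-ing pile 4 (size 43): 61 XOR 43 = 22
After XOR-ing pile 5 (size 127): 22 XOR 127 = 105
After XOR-ing pile 6 (size 52): 105 XOR 52 = 93
The Nim-value of this position is 93.

93


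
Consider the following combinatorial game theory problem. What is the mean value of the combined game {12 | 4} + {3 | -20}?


G1 = {12 | 4}, G2 = {3 | -20}
Each is a switch {a | b} with numbers a > b; its mean value is (a + b)/2, and mean value is additive over game sums: m(G1 + G2) = m(G1) + m(G2).
Mean of G1 = (12 + (4))/2 = 16/2 = 8
Mean of G2 = (3 + (-20))/2 = -17/2 = -17/2
Mean of G1 + G2 = 8 + -17/2 = -1/2

-1/2


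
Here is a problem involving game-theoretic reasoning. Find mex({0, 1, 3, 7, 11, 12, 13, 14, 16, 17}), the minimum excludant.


Set = {0, 1, 3, 7, 11, 12, 13, 14, 16, 17}
0 is in the set.
1 is in the set.
2 is NOT in the set. This is the mex.
mex = 2

2


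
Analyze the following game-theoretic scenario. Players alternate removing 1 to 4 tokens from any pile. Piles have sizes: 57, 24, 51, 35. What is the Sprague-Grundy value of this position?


Subtraction set: {1, 2, 3, 4}
For this subtraction set, G(n) = n mod 5 (period = max + 1 = 5).
Pile 1 (size 57): G(57) = 57 mod 5 = 2
Pile 2 (size 24): G(24) = 24 mod 5 = 4
Pile 3 (size 51): G(51) = 51 mod 5 = 1
Pile 4 (size 35): G(35) = 35 mod 5 = 0
Total Grundy value = XOR of all: 2 XOR 4 XOR 1 XOR 0 = 7

7


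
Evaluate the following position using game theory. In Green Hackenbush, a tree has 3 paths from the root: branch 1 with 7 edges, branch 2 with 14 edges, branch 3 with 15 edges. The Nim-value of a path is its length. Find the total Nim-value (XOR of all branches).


The tree has 3 branches from the ground vertex.
In Green Hackenbush, the Nim-value of a simple path of length k is k.
Branch 1: length 7, Nim-value = 7
Branch 2: length 14, Nim-value = 14
Branch 3: length 15, Nim-value = 15
Total Nim-value = XOR of all branch values:
0 XOR 7 = 7
7 XOR 14 = 9
9 XOR 15 = 6
Nim-value of the tree = 6

6


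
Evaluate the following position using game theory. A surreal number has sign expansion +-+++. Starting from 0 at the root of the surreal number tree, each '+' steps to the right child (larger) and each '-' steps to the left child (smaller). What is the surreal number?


Sign expansion: +-+++
Rule: track bounds (lo, hi), initially (-inf, +inf). On '+', the current value becomes lo and we move to the simplest number in (value, hi): value + 1 if hi = +inf, otherwise the midpoint (value + hi)/2. On '-', the current value becomes hi and we move to value - 1 if lo = -inf, otherwise the midpoint (lo + value)/2.
Start at 0.
Step 1: sign = +, move right. Bounds: (0, +inf). Value = 1
Step 2: sign = -, move left. Bounds: (0, 1). Value = 1/2
Step 3: sign = +, move right. Bounds: (1/2, 1). Value = 3/4
Step 4: sign = +, move right. Bounds: (3/4, 1). Value = 7/8
Step 5: sign = +, move right. Bounds: (7/8, 1). Value = 15/16
The surreal number with sign expansion +-+++ is 15/16.

15/16


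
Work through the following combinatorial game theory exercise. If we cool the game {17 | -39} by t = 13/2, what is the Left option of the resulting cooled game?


Original game: {17 | -39} (a switch {a | b} with a > b).
Cooling by t (for t below the temperature (a - b)/2 = 28) taxes each move by t: {a | b} cooled by t is {a - t | b + t}.
Cooling amount: t = 13/2
Cooled Left option: 17 - 13/2 = 21/2
Cooled Right option: -39 + 13/2 = -65/2
Cooled game: {21/2 | -65/2}
Left option = 21/2

21/2


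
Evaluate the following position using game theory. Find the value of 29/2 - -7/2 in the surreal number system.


x = 29/2, y = -7/2
Converting to common denominator: 2
x = 29/2, y = -7/2
x - y = 29/2 - -7/2 = 18

18


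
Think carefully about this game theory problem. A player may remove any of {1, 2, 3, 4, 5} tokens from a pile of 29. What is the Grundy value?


The subtraction set is S = {1, 2, 3, 4, 5}.
G(k) = mex{ G(k - s) : s in S, s <= k }. We compute iteratively: G(0) = 0.
G(1) = mex({0}) = 1
G(2) = mex({0, 1}) = 2
G(3) = mex({0, 1, 2}) = 3
G(4) = mex({0, 1, 2, 3}) = 4
G(5) = mex({0, 1, 2, 3, 4}) = 5
G(6) = mex({1, 2, 3, 4, 5}) = 0
G(7) = mex({0, 2, 3, 4, 5}) = 1
G(8) = mex({0, 1, 3, 4, 5}) = 2
G(9) = mex({0, 1, 2, 4, 5}) = 3
G(10) = mex({0, 1, 2, 3, 5}) = 4
Observe that G(6)..G(10) = 0, 1, 2, 3, 4 repeats G(0)..G(4) = 0, 1, 2, 3, 4.
For k >= max(S) = 5, G(k) is determined by the previous 5 values G(k-5)..G(k-1); a window of 5 consecutive values has recurred shifted by 6, so by induction G(k + 6) = G(k) for all k >= 0: the sequence is periodic from the start with period 6.
One period: G(0..5) = 0, 1, 2, 3, 4, 5.
29 mod 6 = 5, so G(29) = G(5) = 5.

5


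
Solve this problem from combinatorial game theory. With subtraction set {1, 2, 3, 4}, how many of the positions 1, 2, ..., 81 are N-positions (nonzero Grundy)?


Subtraction set S = {1, 2, 3, 4}, so G(n) = n mod 5.
G(n) = 0 when n is a multiple of 5.
Multiples of 5 in [1, 81]: 16
N-positions (nonzero Grundy) = 81 - 16 = 65

65


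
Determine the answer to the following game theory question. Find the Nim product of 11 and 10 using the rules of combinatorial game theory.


Nim multiplication is bilinear over XOR: (u XOR v) * w = (u*w) XOR (v*w).
So we split each operand into its bit components and XOR the pairwise Nim products.
11 = 1 + 2 + 8 (as XOR of powers of 2).
10 = 2 + 8 (as XOR of powers of 2).
Using the standard Nim-product table on single bits:
  2*2 = 3,   2*4 = 8,   2*8 = 12,
  4*4 = 6,   4*8 = 11,  8*8 = 13,
and  1*x = x (identity), k*l = l*k (commutative).
Pairwise Nim products:
  1 * 2 = 2
  1 * 8 = 8
  2 * 2 = 3
  2 * 8 = 12
  8 * 2 = 12
  8 * 8 = 13
XOR them: 2 XOR 8 XOR 3 XOR 12 XOR 12 XOR 13 = 4.
Result: 11 * 10 = 4 (in Nim).

4


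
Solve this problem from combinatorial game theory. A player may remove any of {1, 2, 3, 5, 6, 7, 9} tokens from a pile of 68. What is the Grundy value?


The subtraction set is S = {1, 2, 3, 5, 6, 7, 9}.
G(k) = mex{ G(k - s) : s in S, s <= k }. We compute iteratively: G(0) = 0.
G(1) = mex({0}) = 1
G(2) = mex({0, 1}) = 2
G(3) = mex({0, 1, 2}) = 3
G(4) = mex({1, 2, 3}) = 0
G(5) = mex({0, 2, 3}) = 1
G(6) = mex({0, 1, 3}) = 2
G(7) = mex({0, 1, 2}) = 3
G(8) = mex({1, 2, 3}) = 0
G(9) = mex({0, 2, 3}) = 1
G(10) = mex({0, 1, 3}) = 2
G(11) = mex({0, 1, 2}) = 3
G(12) = mex({1, 2, 3}) = 0
Observe that G(4)..G(12) = 0, 1, 2, 3, 0, 1, 2, 3, 0 repeats G(0)..G(8) = 0, 1, 2, 3, 0, 1, 2, 3, 0.
For k >= max(S) = 9, G(k) is determined by the previous 9 values G(k-9)..G(k-1); a window of 9 consecutive values has recurred shifted by 4, so by induction G(k + 4) = G(k) for all k >= 0: the sequence is periodic from the start with period 4.
One period: G(0..3) = 0, 1, 2, 3.
68 mod 4 = 0, so G(68) = G(0) = 0.

0


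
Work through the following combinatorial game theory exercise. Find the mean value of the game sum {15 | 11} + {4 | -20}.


G1 = {15 | 11}, G2 = {4 | -20}
Each is a switch {a | b} with numbers a > b; its mean value is (a + b)/2, and mean value is additive over game sums: m(G1 + G2) = m(G1) + m(G2).
Mean of G1 = (15 + (11))/2 = 26/2 = 13
Mean of G2 = (4 + (-20))/2 = -16/2 = -8
Mean of G1 + G2 = 13 + -8 = 5

5


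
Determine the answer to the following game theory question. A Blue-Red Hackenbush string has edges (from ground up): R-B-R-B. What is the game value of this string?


Edges (from ground): R-B-R-B
By Berlekamp's sign-expansion rule, a Blue-Red Hackenbush stalk has the value of the surreal number whose sign sequence is the edge sequence with B -> + and R -> -.
Sign sequence: -+-+
Trace the sign expansion in the surreal number tree, starting from 0:
Edge 1: R (sign -) -> bounds (-inf, 0), value = -1
Edge 2: B (sign +) -> bounds (-1, 0), value = -1/2
Edge 3: R (sign -) -> bounds (-1, -1/2), value = -3/4
Edge 4: B (sign +) -> bounds (-3/4, -1/2), value = -5/8
Game value = -5/8

-5/8


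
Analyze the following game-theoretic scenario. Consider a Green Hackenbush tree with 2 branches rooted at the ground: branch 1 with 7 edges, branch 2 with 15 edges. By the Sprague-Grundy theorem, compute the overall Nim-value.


The tree has 2 branches from the ground vertex.
In Green Hackenbush, the Nim-value of a simple path of length k is k.
Branch 1: length 7, Nim-value = 7
Branch 2: length 15, Nim-value = 15
Total Nim-value = XOR of all branch values:
0 XOR 7 = 7
7 XOR 15 = 8
Nim-value of the tree = 8

8


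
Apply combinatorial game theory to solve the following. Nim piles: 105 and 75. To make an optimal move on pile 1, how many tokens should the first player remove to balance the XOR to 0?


Piles: 105 and 75
Current XOR: 105 XOR 75 = 34 (non-zero, so this is an N-position).
To make the XOR zero, we need to find a move that balances the piles.
For pile 1 (size 105): target = 105 XOR 34 = 75
We reduce pile 1 from 105 to 75.
Tokens removed: 105 - 75 = 30
Verification: 75 XOR 75 = 0

30


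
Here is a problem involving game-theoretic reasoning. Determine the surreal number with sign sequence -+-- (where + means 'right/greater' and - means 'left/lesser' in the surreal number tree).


Sign expansion: -+--
Rule: track bounds (lo, hi), initially (-inf, +inf). On '+', the current value becomes lo and we move to the simplest number in (value, hi): value + 1 if hi = +inf, otherwise the midpoint (value + hi)/2. On '-', the current value becomes hi and we move to value - 1 if lo = -inf, otherwise the midpoint (lo + value)/2.
Start at 0.
Step 1: sign = -, move left. Bounds: (-inf, 0). Value = -1
Step 2: sign = +, move right. Bounds: (-1, 0). Value = -1/2
Step 3: sign = -, move left. Bounds: (-1, -1/2). Value = -3/4
Step 4: sign = -, move left. Bounds: (-1, -3/4). Value = -7/8
The surreal number with sign expansion -+-- is -7/8.

-7/8


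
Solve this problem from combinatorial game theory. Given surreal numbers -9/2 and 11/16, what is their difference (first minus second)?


x = -9/2, y = 11/16
Converting to common denominator: 16
x = -72/16, y = 11/16
x - y = -9/2 - 11/16 = -83/16

-83/16


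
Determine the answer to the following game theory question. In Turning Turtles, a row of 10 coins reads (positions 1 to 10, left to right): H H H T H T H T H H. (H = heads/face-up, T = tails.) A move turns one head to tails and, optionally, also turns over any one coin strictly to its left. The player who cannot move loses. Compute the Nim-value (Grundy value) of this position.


Coins: H H H T H T H T H H
Key fact: a single head at position k behaves exactly like a Nim heap of size k (turning it to T and optionally flipping a coin at j < k corresponds to moving the heap from k to j, or to 0), and heads combine as a disjunctive sum (two heads at the same place would cancel, matching j XOR j = 0). So the Nim-value is the XOR of the 1-indexed positions of the heads.
Face-up positions (1-indexed): [1, 2, 3, 5, 7, 9, 10]
XOR 0 with 1: 0 XOR 1 = 1
XOR 1 with 2: 1 XOR 2 = 3
XOR 3 with 3: 3 XOR 3 = 0
XOR 0 with 5: 0 XOR 5 = 5
XOR 5 with 7: 5 XOR 7 = 2
XOR 2 with 9: 2 XOR 9 = 11
XOR 11 with 10: 11 XOR 10 = 1
Nim-value = 1

1


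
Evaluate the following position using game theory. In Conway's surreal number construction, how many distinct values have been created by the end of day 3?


Day 0: {|} = 0 is born. Count = 1.
Day n: the number of surreal numbers born by day n is 2^(n+1) - 1.
By day 0: 2^1 - 1 = 1
By day 1: 2^2 - 1 = 3
By day 2: 2^3 - 1 = 7
By day 3: 2^4 - 1 = 15
By day 3: 15 surreal numbers.

15


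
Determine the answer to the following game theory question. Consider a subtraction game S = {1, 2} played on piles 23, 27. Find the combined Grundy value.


Subtraction set: {1, 2}
For this subtraction set, G(n) = n mod 3 (period = max + 1 = 3).
Pile 1 (size 23): G(23) = 23 mod 3 = 2
Pile 2 (size 27): G(27) = 27 mod 3 = 0
Total Grundy value = XOR of all: 2 XOR 0 = 2

2


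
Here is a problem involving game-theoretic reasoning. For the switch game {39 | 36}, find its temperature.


The game is {39 | 36}, a switch {a | b} with numbers a > b.
Cooling {a | b} by t gives {a - t | b + t}, which stops being hot when a - t = b + t, i.e. at t = (a - b)/2. So the temperature of a switch is (a - b)/2.
Temperature = (Left option - Right option) / 2
= (39 - (36)) / 2
= 3 / 2
= 3/2

3/2


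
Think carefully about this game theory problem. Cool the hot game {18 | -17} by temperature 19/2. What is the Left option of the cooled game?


Original game: {18 | -17} (a switch {a | b} with a > b).
Cooling by t (for t below the temperature (a - b)/2 = 35/2) taxes each move by t: {a | b} cooled by t is {a - t | b + t}.
Cooling amount: t = 19/2
Cooled Left option: 18 - 19/2 = 17/2
Cooled Right option: -17 + 19/2 = -15/2
Cooled game: {17/2 | -15/2}
Left option = 17/2

17/2


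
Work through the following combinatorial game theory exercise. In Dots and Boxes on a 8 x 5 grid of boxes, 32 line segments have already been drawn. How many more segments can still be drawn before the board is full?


Grid: 8 x 5 boxes, i.e. 9 rows and 6 columns of dots.
Horizontal edges: (rows + 1) * cols = 9 * 5 = 45
Vertical edges: rows * (cols + 1) = 8 * 6 = 48
Total edges: 45 + 48 = 93
Edges drawn: 32
Remaining: 93 - 32 = 61

61


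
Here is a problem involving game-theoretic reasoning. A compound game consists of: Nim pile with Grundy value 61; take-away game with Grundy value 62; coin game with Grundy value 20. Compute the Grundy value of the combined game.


By the Sprague-Grundy theorem, the Grundy value of a sum of games is the XOR of individual Grundy values.
Nim pile: Grundy value = 61. Running XOR: 0 XOR 61 = 61
take-away game: Grundy value = 62. Running XOR: 61 XOR 62 = 3
coin game: Grundy value = 20. Running XOR: 3 XOR 20 = 23
The combined Grundy value is 23.

23


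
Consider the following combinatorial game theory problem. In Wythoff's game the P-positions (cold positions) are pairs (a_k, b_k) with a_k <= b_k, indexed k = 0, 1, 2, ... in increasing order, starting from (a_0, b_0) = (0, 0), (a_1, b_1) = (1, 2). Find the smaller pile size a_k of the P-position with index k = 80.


By Wythoff's theorem, a_k = floor(k * phi) and b_k = floor(k * phi^2) = a_k + k, where phi = (1 + sqrt(5))/2 is the golden ratio.
phi = (1 + sqrt(5))/2 = 1.618034
k = 80
k * phi = 80 * 1.618034 = 129.442719
a_80 = floor(k * phi) = 129

129


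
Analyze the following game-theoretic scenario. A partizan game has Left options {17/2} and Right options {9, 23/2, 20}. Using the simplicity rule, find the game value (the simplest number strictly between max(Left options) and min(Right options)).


Left options: {17/2}, max = 17/2
Right options: {9, 23/2, 20}, min = 9
All options are numbers and max(Left) < min(Right), so by the simplicity theorem the value is the simplest (earliest-born) number strictly between 17/2 and 9.
No integer lies strictly between 17/2 and 9, so the value is the dyadic rational m/2^k in the interval with the smallest k (then m odd); search k = 1, 2, ...:
Denominator 2: no odd multiple of 1/2 lies strictly between 17/2 and 9.
Denominator 4: 35/4 lies strictly between 17/2 and 9 -- found.
The simplest number in the interval is 35/4.
Game value = 35/4

35/4


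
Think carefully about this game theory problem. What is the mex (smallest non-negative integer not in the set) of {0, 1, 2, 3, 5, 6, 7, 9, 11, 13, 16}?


Set = {0, 1, 2, 3, 5, 6, 7, 9, 11, 13, 16}
0 is in the set.
1 is in the set.
2 is in the set.
3 is in the set.
4 is NOT in the set. This is the mex.
mex = 4

4


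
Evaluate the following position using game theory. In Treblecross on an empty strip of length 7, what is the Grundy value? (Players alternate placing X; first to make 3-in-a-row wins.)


Treblecross: place X on empty cells; 3-in-a-row wins.
Playing within two cells of an existing X lets the opponent win at once, so sensible play treats the cells i-2..i+2 around each X as dead. The player left with no safe cell loses, so this is a normal-play take-away game on strips of safe cells.
Placing X at cell i (0-indexed) of a strip of k safe cells leaves independent strips of sizes max(0, i-2) and max(0, k-i-3). Hence G(k) = mex{ G(max(0,i-2)) XOR G(max(0,k-i-3)) : 0 <= i < k }, with G(0) = 0.
G(1): splits (0,0):0^0=0 -> mex({0}) = 1
G(2): splits (0,0):0^0=0 -> mex({0}) = 1
G(3): splits (0,0):0^0=0 -> mex({0}) = 1
G(4): splits (0,1):0^1=1 (0,0):0^0=0 -> mex({0, 1}) = 2
G(5): splits (0,2):0^1=1 (0,1):0^1=1 (0,0):0^0=0 -> mex({0, 1}) = 2
G(6) = mex({1}) = 0
G(7) = mex({0, 1, 2}) = 3
Therefore G(7) = 3.

3


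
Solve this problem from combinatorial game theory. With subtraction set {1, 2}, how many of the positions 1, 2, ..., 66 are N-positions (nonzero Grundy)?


Subtraction set S = {1, 2}, so G(n) = n mod 3.
G(n) = 0 when n is a multiple of 3.
Multiples of 3 in [1, 66]: 22
N-positions (nonzero Grundy) = 66 - 22 = 44

44


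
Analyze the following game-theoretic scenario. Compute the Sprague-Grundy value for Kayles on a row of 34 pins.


Kayles: a move removes 1 or 2 adjacent pins from a contiguous row.
Removing pins from a row of k leaves two independent rows (a, b) with a + b = k - 1 (one pin) or a + b = k - 2 (two pins); an end removal gives a = 0.
By Sprague-Grundy, G(k) = mex{ G(a) XOR G(b) } over all these splits. G(0) = 0.
G(1): splits (0,0):0^0=0 -> mex({0}) = 1
G(2): splits (0,1):0^1=1 (0,0):0^0=0 -> mex({0, 1}) = 2
G(3): splits (0,2):0^2=2 (1,1):1^1=0 (0,1):0^1=1 -> mex({0, 1, 2}) = 3
G(4): splits (0,3):0^3=3 (1,2):1^2=3 (0,2):0^2=2 (1,1):1^1=0 -> mex({0, 2, 3}) = 1
G(5): splits (0,4):0^1=1 (1,3):1^3=2 (2,2):2^2=0 (0,3):0^3=3 (1,2):1^2=3 -> mex({0, 1, 2, 3}) = 4
G(6) = mex({0, 1, 2, 4}) = 3
G(7) = mex({0, 1, 3, 4, 5}) = 2
G(8) = mex({0, 2, 3, 5, 6}) = 1
G(9) = mex({0, 1, 2, 3, 6, 7}) = 4
G(10) = mex({0, 1, 3, 4, 5, 7}) = 2
G(11) = mex({0, 1, 2, 3, 4, 5}) = 6
G(12) = mex({0, 1, 2, 3, 5, 6, 7}) = 4
G(13) = mex({0, 2, 3, 4, 6, 7}) = 1
G(14) = mex({0, 1, 4, 5, 6, 7}) = 2
G(15) = mex({0, 1, 2, 3, 4, 5, 6}) = 7
G(16) = mex({0, 2, 3, 5, 6, 7}) = 1
G(17) = mex({0, 1, 2, 3, 5, 6, 7}) = 4
G(18) = mex({0, 1, 2, 4, 5, 6}) = 3
G(19) = mex({0, 1, 3, 4, 5, 7}) = 2
G(20) = mex({0, 2, 3, 4, 5, 6, 7}) = 1
G(21) = mex({0, 1, 2, 3, 5, 6, 7}) = 4
G(22) = mex({0, 1, 2, 3, 4, 5, 7}) = 6
G(23) = mex({0, 1, 2, 3, 4, 5, 6}) = 7
G(24) = mex({0, 1, 2, 3, 5, 6, 7}) = 4
G(25) = mex({0, 2, 3, 4, 6, 7}) = 1
G(26) = mex({0, 1, 3, 4, 5, 6, 7}) = 2
G(27) = mex({0, 1, 2, 3, 4, 5, 6, 7}) = 8
G(28) = mex({0, 1, 2, 3, 4, 6, 7, 8}) = 5
G(29) = mex({0, 1, 2, 3, 5, 6, 7, 8, 9}) = 4
G(30) = mex({0, 1, 2, 3, 4, 5, 6, 9, 10}) = 7
G(31) = mex({0, 1, 3, 4, 5, 7, 10, 11}) = 2
G(32) = mex({0, 2, 3, 4, 5, 6, 7, 9, 11}) = 1
G(33) = mex({0, 1, 2, 3, 4, 5, 6, 7, 9, 12}) = 8
G(34) = mex({0, 1, 2, 3, 4, 5, 7, 8, 11, 12}) = 6
Therefore G(34) = 6.

6


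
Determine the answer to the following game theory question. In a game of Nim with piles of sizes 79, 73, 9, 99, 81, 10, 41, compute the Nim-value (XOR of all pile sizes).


We need the XOR (exclusive or) of all pile sizes.
After XOR-ing pile 1 (size 79): 0 XOR 79 = 79
After XOR-ing pile 2 (size 73): 79 XOR 73 = 6
After XOR-ing pile 3 (size 9): 6 XOR 9 = 15
After XOR-ing pile 4 (size 99): 15 XOR 99 = 108
After XOR-ing pile 5 (size 81): 108 XOR 81 = 61
After XOR-ing pile 6 (size 10): 61 XOR 10 = 55
After XOR-ing pile 7 (size 41): 55 XOR 41 = 30
The Nim-value of this position is 30.

30


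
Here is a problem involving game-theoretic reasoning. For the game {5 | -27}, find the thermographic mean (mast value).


Game = {5 | -27}, a switch {a | b} with numbers a > b.
Its thermograph has left wall a - t and right wall b + t, which meet at t = (a - b)/2, where both equal (a + b)/2. So the mast (mean value) is at (a + b)/2.
Mean = (5 + (-27))/2 = -22/2 = -11

-11


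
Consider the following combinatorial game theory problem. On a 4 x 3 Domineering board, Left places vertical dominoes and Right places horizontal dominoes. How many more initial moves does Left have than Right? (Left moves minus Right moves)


Board is 4 x 3 (rows x cols).
Left (vertical) placements: (rows-1) * cols = 3 * 3 = 9
Right (horizontal) placements: rows * (cols-1) = 4 * 2 = 8
Advantage = Left - Right = 9 - 8 = 1

1


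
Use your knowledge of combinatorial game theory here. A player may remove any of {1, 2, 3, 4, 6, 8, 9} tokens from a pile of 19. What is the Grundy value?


The subtraction set is S = {1, 2, 3, 4, 6, 8, 9}.
G(k) = mex{ G(k - s) : s in S, s <= k }. We compute iteratively: G(0) = 0.
G(1) = mex({0}) = 1
G(2) = mex({0, 1}) = 2
G(3) = mex({0, 1, 2}) = 3
G(4) = mex({0, 1, 2, 3}) = 4
G(5) = mex({1, 2, 3, 4}) = 0
G(6) = mex({0, 2, 3, 4}) = 1
G(7) = mex({0, 1, 3, 4}) = 2
G(8) = mex({0, 1, 2, 4}) = 3
G(9) = mex({0, 1, 2, 3}) = 4
G(10) = mex({1, 2, 3, 4}) = 0
G(11) = mex({0, 2, 3, 4}) = 1
G(12) = mex({0, 1, 3, 4}) = 2
G(13) = mex({0, 1, 2, 4}) = 3
Observe that G(5)..G(13) = 0, 1, 2, 3, 4, 0, 1, 2, 3 repeats G(0)..G(8) = 0, 1, 2, 3, 4, 0, 1, 2, 3.
For k >= max(S) = 9, G(k) is determined by the previous 9 values G(k-9)..G(k-1); a window of 9 consecutive values has recurred shifted by 5, so by induction G(k + 5) = G(k) for all k >= 0: the sequence is periodic from the start with period 5.
One period: G(0..4) = 0, 1, 2, 3, 4.
19 mod 5 = 4, so G(19) = G(4) = 4.

4


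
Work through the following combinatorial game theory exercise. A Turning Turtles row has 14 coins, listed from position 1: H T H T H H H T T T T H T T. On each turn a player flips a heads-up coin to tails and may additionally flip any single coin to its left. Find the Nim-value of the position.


Coins: H T H T H H H T T T T H T T
Key fact: a single head at position k behaves exactly like a Nim heap of size k (turning it to T and optionally flipping a coin at j < k corresponds to moving the heap from k to j, or to 0), and heads combine as a disjunctive sum (two heads at the same place would cancel, matching j XOR j = 0). So the Nim-value is the XOR of the 1-indexed positions of the heads.
Face-up positions (1-indexed): [1, 3, 5, 6, 7, 12]
XOR 0 with 1: 0 XOR 1 = 1
XOR 1 with 3: 1 XOR 3 = 2
XOR 2 with 5: 2 XOR 5 = 7
XOR 7 with 6: 7 XOR 6 = 1
XOR 1 with 7: 1 XOR 7 = 6
XOR 6 with 12: 6 XOR 12 = 10
Nim-value = 10

10


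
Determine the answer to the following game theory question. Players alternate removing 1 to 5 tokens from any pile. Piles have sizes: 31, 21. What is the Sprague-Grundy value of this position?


Subtraction set: {1, 2, 3, 4, 5}
For this subtraction set, G(n) = n mod 6 (period = max + 1 = 6).
Pile 1 (size 31): G(31) = 31 mod 6 = 1
Pile 2 (size 21): G(21) = 21 mod 6 = 3
Total Grundy value = XOR of all: 1 XOR 3 = 2

2


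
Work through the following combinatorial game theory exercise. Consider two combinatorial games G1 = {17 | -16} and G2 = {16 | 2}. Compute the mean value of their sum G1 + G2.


G1 = {17 | -16}, G2 = {16 | 2}
Each is a switch {a | b} with numbers a > b; its mean value is (a + b)/2, and mean value is additive over game sums: m(G1 + G2) = m(G1) + m(G2).
Mean of G1 = (17 + (-16))/2 = 1/2 = 1/2
Mean of G2 = (16 + (2))/2 = 18/2 = 9
Mean of G1 + G2 = 1/2 + 9 = 19/2

19/2


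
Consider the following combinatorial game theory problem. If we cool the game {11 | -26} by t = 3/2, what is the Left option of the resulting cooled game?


Original game: {11 | -26} (a switch {a | b} with a > b).
Cooling by t (for t below the temperature (a - b)/2 = 37/2) taxes each move by t: {a | b} cooled by t is {a - t | b + t}.
Cooling amount: t = 3/2
Cooled Left option: 11 - 3/2 = 19/2
Cooled Right option: -26 + 3/2 = -49/2
Cooled game: {19/2 | -49/2}
Left option = 19/2

19/2


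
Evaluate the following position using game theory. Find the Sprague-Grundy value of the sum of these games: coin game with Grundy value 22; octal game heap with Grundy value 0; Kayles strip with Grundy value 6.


By the Sprague-Grundy theorem, the Grundy value of a sum of games is the XOR of individual Grundy values.
coin game: Grundy value = 22. Running XOR: 0 XOR 22 = 22
octal game heap: Grundy value = 0. Running XOR: 22 XOR 0 = 22
Kayles strip: Grundy value = 6. Running XOR: 22 XOR 6 = 16
The combined Grundy value is 16.

16


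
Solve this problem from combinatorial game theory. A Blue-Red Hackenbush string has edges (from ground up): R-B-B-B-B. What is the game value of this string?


Edges (from ground): R-B-B-B-B
By Berlekamp's sign-expansion rule, a Blue-Red Hackenbush stalk has the value of the surreal number whose sign sequence is the edge sequence with B -> + and R -> -.
Sign sequence: -++++
Trace the sign expansion in the surreal number tree, starting from 0:
Edge 1: R (sign -) -> bounds (-inf, 0), value = -1
Edge 2: B (sign +) -> bounds (-1, 0), value = -1/2
Edge 3: B (sign +) -> bounds (-1/2, 0), value = -1/4
Edge 4: B (sign +) -> bounds (-1/4, 0), value = -1/8
Edge 5: B (sign +) -> bounds (-1/8, 0), value = -1/16
Game value = -1/16

-1/16


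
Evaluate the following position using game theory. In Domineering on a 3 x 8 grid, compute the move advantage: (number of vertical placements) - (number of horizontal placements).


Board is 3 x 8 (rows x cols).
Left (vertical) placements: (rows-1) * cols = 2 * 8 = 16
Right (horizontal) placements: rows * (cols-1) = 3 * 7 = 21
Advantage = Left - Right = 16 - 21 = -5

-5


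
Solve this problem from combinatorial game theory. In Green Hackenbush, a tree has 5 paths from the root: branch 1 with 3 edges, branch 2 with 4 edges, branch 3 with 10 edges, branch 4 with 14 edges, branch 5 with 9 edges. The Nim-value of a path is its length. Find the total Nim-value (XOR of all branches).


The tree has 5 branches from the ground vertex.
In Green Hackenbush, the Nim-value of a simple path of length k is k.
Branch 1: length 3, Nim-value = 3
Branch 2: length 4, Nim-value = 4
Branch 3: length 10, Nim-value = 10
Branch 4: length 14, Nim-value = 14
Branch 5: length 9, Nim-value = 9
Total Nim-value = XOR of all branch values:
0 XOR 3 = 3
3 XOR 4 = 7
7 XOR 10 = 13
13 XOR 14 = 3
3 XOR 9 = 10
Nim-value of the tree = 10

10


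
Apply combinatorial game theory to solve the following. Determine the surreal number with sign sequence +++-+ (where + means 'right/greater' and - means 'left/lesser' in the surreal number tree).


Sign expansion: +++-+
Rule: track bounds (lo, hi), initially (-inf, +inf). On '+', the current value becomes lo and we move to the simplest number in (value, hi): value + 1 if hi = +inf, otherwise the midpoint (value + hi)/2. On '-', the current value becomes hi and we move to value - 1 if lo = -inf, otherwise the midpoint (lo + value)/2.
Start at 0.
Step 1: sign = +, move right. Bounds: (0, +inf). Value = 1
Step 2: sign = +, move right. Bounds: (1, +inf). Value = 2
Step 3: sign = +, move right. Bounds: (2, +inf). Value = 3
Step 4: sign = -, move left. Bounds: (2, 3). Value = 5/2
Step 5: sign = +, move right. Bounds: (5/2, 3). Value = 11/4
The surreal number with sign expansion +++-+ is 11/4.

11/4


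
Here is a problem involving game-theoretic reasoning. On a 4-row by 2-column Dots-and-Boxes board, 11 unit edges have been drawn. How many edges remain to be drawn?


Grid: 4 x 2 boxes, i.e. 5 rows and 3 columns of dots.
Horizontal edges: (rows + 1) * cols = 5 * 2 = 10
Vertical edges: rows * (cols + 1) = 4 * 3 = 12
Total edges: 10 + 12 = 22
Edges drawn: 11
Remaining: 22 - 11 = 11

11


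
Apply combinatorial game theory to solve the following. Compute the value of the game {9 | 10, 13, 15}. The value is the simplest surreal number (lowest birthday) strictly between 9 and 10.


Left options: {9}, max = 9
Right options: {10, 13, 15}, min = 10
All options are numbers and max(Left) < min(Right), so by the simplicity theorem the value is the simplest (earliest-born) number strictly between 9 and 10.
No integer lies strictly between 9 and 10, so the value is the dyadic rational m/2^k in the interval with the smallest k (then m odd); search k = 1, 2, ...:
Denominator 2: 19/2 lies strictly between 9 and 10 -- found.
The simplest number in the interval is 19/2.
Game value = 19/2

19/2


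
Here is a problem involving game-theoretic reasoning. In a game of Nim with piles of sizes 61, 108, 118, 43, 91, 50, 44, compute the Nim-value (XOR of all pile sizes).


We need the XOR (exclusive or) of all pile sizes.
After XOR-ing pile 1 (size 61): 0 XOR 61 = 61
After XOR-ing pile 2 (size 108): 61 XOR 108 = 81
After XOR-ing pile 3 (size 118): 81 XOR 118 = 39
After XOR-ing pile 4 (size 43): 39 XOR 43 = 12
After XOR-ing pile 5 (size 91): 12 XOR 91 = 87
After XOR-ing pile 6 (size 50): 87 XOR 50 = 101
After XOR-ing pile 7 (size 44): 101 XOR 44 = 73
The Nim-value of this position is 73.

73


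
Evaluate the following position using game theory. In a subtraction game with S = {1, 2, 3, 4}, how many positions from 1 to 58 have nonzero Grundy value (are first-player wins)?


Subtraction set S = {1, 2, 3, 4}, so G(n) = n mod 5.
G(n) = 0 when n is a multiple of 5.
Multiples of 5 in [1, 58]: 11
N-positions (nonzero Grundy) = 58 - 11 = 47

47


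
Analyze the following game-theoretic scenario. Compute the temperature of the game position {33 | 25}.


The game is {33 | 25}, a switch {a | b} with numbers a > b.
Cooling {a | b} by t gives {a - t | b + t}, which stops being hot when a - t = b + t, i.e. at t = (a - b)/2. So the temperature of a switch is (a - b)/2.
Temperature = (Left option - Right option) / 2
= (33 - (25)) / 2
= 8 / 2
= 4

4


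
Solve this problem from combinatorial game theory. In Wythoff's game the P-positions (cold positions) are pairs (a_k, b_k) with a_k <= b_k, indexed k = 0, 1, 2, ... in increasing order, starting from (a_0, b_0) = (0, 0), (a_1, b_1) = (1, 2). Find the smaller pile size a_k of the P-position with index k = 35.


By Wythoff's theorem, a_k = floor(k * phi) and b_k = floor(k * phi^2) = a_k + k, where phi = (1 + sqrt(5))/2 is the golden ratio.
phi = (1 + sqrt(5))/2 = 1.618034
k = 35
k * phi = 35 * 1.618034 = 56.631190
a_35 = floor(k * phi) = 56

56


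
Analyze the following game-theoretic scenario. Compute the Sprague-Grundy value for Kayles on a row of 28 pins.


Kayles: a move removes 1 or 2 adjacent pins from a contiguous row.
Removing pins from a row of k leaves two independent rows (a, b) with a + b = k - 1 (one pin) or a + b = k - 2 (two pins); an end removal gives a = 0.
By Sprague-Grundy, G(k) = mex{ G(a) XOR G(b) } over all these splits. G(0) = 0.
G(1): splits (0,0):0^0=0 -> mex({0}) = 1
G(2): splits (0,1):0^1=1 (0,0):0^0=0 -> mex({0, 1}) = 2
G(3): splits (0,2):0^2=2 (1,1):1^1=0 (0,1):0^1=1 -> mex({0, 1, 2}) = 3
G(4): splits (0,3):0^3=3 (1,2):1^2=3 (0,2):0^2=2 (1,1):1^1=0 -> mex({0, 2, 3}) = 1
G(5): splits (0,4):0^1=1 (1,3):1^3=2 (2,2):2^2=0 (0,3):0^3=3 (1,2):1^2=3 -> mex({0, 1, 2, 3}) = 4
G(6) = mex({0, 1, 2, 4}) = 3
G(7) = mex({0, 1, 3, 4, 5}) = 2
G(8) = mex({0, 2, 3, 5, 6}) = 1
G(9) = mex({0, 1, 2, 3, 6, 7}) = 4
G(10) = mex({0, 1, 3, 4, 5, 7}) = 2
G(11) = mex({0, 1, 2, 3, 4, 5}) = 6
G(12) = mex({0, 1, 2, 3, 5, 6, 7}) = 4
G(13) = mex({0, 2, 3, 4, 6, 7}) = 1
G(14) = mex({0, 1, 4, 5, 6, 7}) = 2
G(15) = mex({0, 1, 2, 3, 4, 5, 6}) = 7
G(16) = mex({0, 2, 3, 5, 6, 7}) = 1
G(17) = mex({0, 1, 2, 3, 5, 6, 7}) = 4
G(18) = mex({0, 1, 2, 4, 5, 6}) = 3
G(19) = mex({0, 1, 3, 4, 5, 7}) = 2
G(20) = mex({0, 2, 3, 4, 5, 6, 7}) = 1
G(21) = mex({0, 1, 2, 3, 5, 6, 7}) = 4
G(22) = mex({0, 1, 2, 3, 4, 5, 7}) = 6
G(23) = mex({0, 1, 2, 3, 4, 5, 6}) = 7
G(24) = mex({0, 1, 2, 3, 5, 6, 7}) = 4
G(25) = mex({0, 2, 3, 4, 6, 7}) = 1
G(26) = mex({0, 1, 3, 4, 5, 6, 7}) = 2
G(27) = mex({0, 1, 2, 3, 4, 5, 6, 7}) = 8
G(28) = mex({0, 1, 2, 3, 4, 6, 7, 8}) = 5
Therefore G(28) = 5.

5


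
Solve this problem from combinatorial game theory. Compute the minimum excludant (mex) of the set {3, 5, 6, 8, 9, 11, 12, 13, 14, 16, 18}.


Set = {3, 5, 6, 8, 9, 11, 12, 13, 14, 16, 18}
0 is NOT in the set. This is the mex.
mex = 0

0


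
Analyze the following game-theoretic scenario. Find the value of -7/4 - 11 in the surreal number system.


x = -7/4, y = 11
Converting to common denominator: 4
x = -7/4, y = 44/4
x - y = -7/4 - 11 = -51/4

-51/4


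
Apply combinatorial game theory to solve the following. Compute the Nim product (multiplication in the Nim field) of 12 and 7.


Nim multiplication is bilinear over XOR: (u XOR v) * w = (u*w) XOR (v*w).
So we split each operand into its bit components and XOR the pairwise Nim products.
12 = 4 + 8 (as XOR of powers of 2).
7 = 1 + 2 + 4 (as XOR of powers of 2).
Using the standard Nim-product table on single bits:
  2*2 = 3,   2*4 = 8,   2*8 = 12,
  4*4 = 6,   4*8 = 11,  8*8 = 13,
and  1*x = x (identity), k*l = l*k (commutative).
Pairwise Nim products:
  4 * 1 = 4
  4 * 2 = 8
  4 * 4 = 6
  8 * 1 = 8
  8 * 2 = 12
  8 * 4 = 11
XOR them: 4 XOR 8 XOR 6 XOR 8 XOR 12 XOR 11 = 5.
Result: 12 * 7 = 5 (in Nim).

5


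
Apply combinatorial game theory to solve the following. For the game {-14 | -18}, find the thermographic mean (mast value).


Game = {-14 | -18}, a switch {a | b} with numbers a > b.
Its thermograph has left wall a - t and right wall b + t, which meet at t = (a - b)/2, where both equal (a + b)/2. So the mast (mean value) is at (a + b)/2.
Mean = (-14 + (-18))/2 = -32/2 = -16

-16


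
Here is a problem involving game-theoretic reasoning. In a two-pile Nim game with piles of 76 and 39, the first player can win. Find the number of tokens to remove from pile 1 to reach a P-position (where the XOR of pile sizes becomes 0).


Piles: 76 and 39
Current XOR: 76 XOR 39 = 107 (non-zero, so this is an N-position).
To make the XOR zero, we need to find a move that balances the piles.
For pile 1 (size 76): target = 76 XOR 107 = 39
We reduce pile 1 from 76 to 39.
Tokens removed: 76 - 39 = 37
Verification: 39 XOR 39 = 0

37


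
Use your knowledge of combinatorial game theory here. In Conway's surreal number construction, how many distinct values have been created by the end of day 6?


Day 0: {|} = 0 is born. Count = 1.
Day n: the number of surreal numbers born by day n is 2^(n+1) - 1.
By day 0: 2^1 - 1 = 1
By day 1: 2^2 - 1 = 3
By day 2: 2^3 - 1 = 7
By day 3: 2^4 - 1 = 15
By day 4: 2^5 - 1 = 31
By day 5: 2^6 - 1 = 63
By day 6: 2^7 - 1 = 127
By day 6: 127 surreal numbers.

127


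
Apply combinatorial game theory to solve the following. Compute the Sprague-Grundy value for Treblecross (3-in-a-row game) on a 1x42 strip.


Treblecross: place X on empty cells; 3-in-a-row wins.
Playing within two cells of an existing X lets the opponent win at once, so sensible play treats the cells i-2..i+2 around each X as dead. The player left with no safe cell loses, so this is a normal-play take-away game on strips of safe cells.
Placing X at cell i (0-indexed) of a strip of k safe cells leaves independent strips of sizes max(0, i-2) and max(0, k-i-3). Hence G(k) = mex{ G(max(0,i-2)) XOR G(max(0,k-i-3)) : 0 <= i < k }, with G(0) = 0.
G(1): splits (0,0):0^0=0 -> mex({0}) = 1
G(2): splits (0,0):0^0=0 -> mex({0}) = 1
G(3): splits (0,0):0^0=0 -> mex({0}) = 1
G(4): splits (0,1):0^1=1 (0,0):0^0=0 -> mex({0, 1}) = 2
G(5): splits (0,2):0^1=1 (0,1):0^1=1 (0,0):0^0=0 -> mex({0, 1}) = 2
G(6) = mex({1}) = 0
G(7) = mex({0, 1, 2}) = 3
G(8) = mex({0, 1, 2}) = 3
G(9) = mex({0, 2}) = 1
G(10) = mex({0, 2, 3}) = 1
G(11) = mex({0, 3}) = 1
G(12) = mex({1, 3}) = 0
G(13) = mex({0, 1, 2, 3}) = 4
G(14) = mex({0, 1, 2}) = 3
G(15) = mex({0, 1, 2}) = 3
G(16) = mex({0, 1, 2, 4}) = 3
G(17) = mex({0, 1, 3, 4}) = 2
G(18) = mex({0, 1, 3, 4}) = 2
G(19) = mex({0, 1, 3, 5}) = 2
G(20) = mex({0, 1, 2, 3, 5}) = 4
G(21) = mex({0, 1, 2, 3, 5}) = 4
G(22) = mex({1, 2, 6}) = 0
G(23) = mex({0, 1, 2, 3, 4, 6}) = 5
G(24) = mex({0, 1, 2, 3, 4}) = 5
G(25) = mex({0, 1, 3, 4, 7}) = 2
G(26) = mex({0, 1, 3, 4, 5, 7}) = 2
G(27) = mex({0, 1, 3, 5}) = 2
G(28) = mex({0, 1, 2, 5}) = 3
G(29) = mex({0, 1, 2, 4, 5, 6}) = 3
G(30) = mex({1, 2, 4, 6}) = 0
G(31) = mex({0, 1, 2, 3, 4, 6}) = 5
G(32) = mex({1, 2, 3, 4, 7}) = 0
G(33) = mex({0, 3, 7}) = 1
G(34) = mex({0, 2, 3, 5, 7}) = 1
G(35) = mex({0, 2, 3, 5, 6}) = 1
G(36) = mex({0, 1, 2, 5, 6}) = 3
G(37) = mex({0, 1, 2, 4, 5, 6}) = 3
G(38) = mex({0, 1, 2, 4}) = 3
G(39) = mex({0, 1, 2, 3, 4, 7}) = 5
G(40) = mex({0, 1, 2, 3, 4, 5, 7}) = 6
G(41) = mex({0, 1, 2, 3, 5, 7}) = 4
G(42) = mex({0, 1, 2, 3, 5, 6, 7}) = 4
Therefore G(42) = 4.

4
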